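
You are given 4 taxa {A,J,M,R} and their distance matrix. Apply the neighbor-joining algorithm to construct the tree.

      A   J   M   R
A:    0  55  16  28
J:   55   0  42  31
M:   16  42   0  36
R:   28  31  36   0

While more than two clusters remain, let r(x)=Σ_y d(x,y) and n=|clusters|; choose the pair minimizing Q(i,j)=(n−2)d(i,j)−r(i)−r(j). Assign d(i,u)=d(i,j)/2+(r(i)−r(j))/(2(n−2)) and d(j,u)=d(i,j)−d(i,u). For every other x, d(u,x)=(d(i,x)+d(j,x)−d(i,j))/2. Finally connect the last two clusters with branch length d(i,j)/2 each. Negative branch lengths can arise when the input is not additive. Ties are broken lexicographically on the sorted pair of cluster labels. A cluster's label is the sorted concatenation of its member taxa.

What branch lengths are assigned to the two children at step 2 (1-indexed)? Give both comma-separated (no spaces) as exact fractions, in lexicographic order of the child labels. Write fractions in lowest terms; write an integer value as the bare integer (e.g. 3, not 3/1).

67/4,95/4

step 1: merge (A,M) at d=16, Q=-161; branch lengths A→37/4, M→27/4; new cluster AM
  updated: d(AM,J)=81/2, d(AM,R)=24
step 2: merge (AM,J) at d=81/2, Q=-191/2; branch lengths AM→67/4, J→95/4; new cluster AJM
  updated: d(AJM,R)=29/4
step 3: merge (AJM,R) at d=29/4; branch lengths AJM→29/8, R→29/8; new cluster AJMR
final tree: (((A:37/4,M:27/4):67/4,J:95/4):29/8,R:29/8)
total length: 255/4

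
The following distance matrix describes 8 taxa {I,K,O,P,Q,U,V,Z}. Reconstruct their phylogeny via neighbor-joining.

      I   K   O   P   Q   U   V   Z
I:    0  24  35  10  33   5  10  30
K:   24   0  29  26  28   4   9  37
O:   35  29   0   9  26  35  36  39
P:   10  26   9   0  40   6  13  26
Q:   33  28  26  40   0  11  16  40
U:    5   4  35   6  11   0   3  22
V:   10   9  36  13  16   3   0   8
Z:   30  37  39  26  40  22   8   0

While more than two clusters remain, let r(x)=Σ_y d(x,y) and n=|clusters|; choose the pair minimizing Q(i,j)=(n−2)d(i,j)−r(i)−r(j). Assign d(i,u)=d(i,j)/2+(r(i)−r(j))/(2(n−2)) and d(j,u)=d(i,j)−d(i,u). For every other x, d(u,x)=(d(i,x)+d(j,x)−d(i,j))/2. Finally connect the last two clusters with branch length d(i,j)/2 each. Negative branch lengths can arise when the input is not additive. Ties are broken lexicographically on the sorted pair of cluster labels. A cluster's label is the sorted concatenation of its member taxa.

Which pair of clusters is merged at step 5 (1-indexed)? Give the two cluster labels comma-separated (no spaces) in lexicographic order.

step 1: merge (O,P) at d=9, Q=-285; branch lengths O→133/12, P→-25/12; new cluster OP
  updated: d(I,OP)=18, d(K,OP)=23, d(OP,Q)=57/2, d(OP,U)=16, d(OP,V)=20, d(OP,Z)=28
step 2: merge (V,Z) at d=8, Q=-191; branch lengths V→-59/10, Z→139/10; new cluster VZ
  updated: d(I,VZ)=16, d(K,VZ)=19, d(OP,VZ)=20, d(Q,VZ)=24, d(U,VZ)=17/2
step 3: merge (I,OP) at d=18, Q=-259/2; branch lengths I→125/16, OP→163/16; new cluster IOP
  updated: d(IOP,K)=29/2, d(IOP,Q)=87/4, d(IOP,U)=3/2, d(IOP,VZ)=9
step 4: merge (IOP,VZ) at d=9, Q=-321/4; branch lengths IOP→53/24, VZ→163/24; new cluster IOPVZ
  updated: d(IOPVZ,K)=49/4, d(IOPVZ,Q)=147/8, d(IOPVZ,U)=1/2
step 5: merge (IOPVZ,Q) at d=147/8, Q=-207/4; branch lengths IOPVZ→21/8, Q→63/4; new cluster IOPQVZ
  updated: d(IOPQVZ,K)=175/16, d(IOPQVZ,U)=-55/16
step 6: merge (IOPQVZ,K) at d=175/16, Q=-23/2; branch lengths IOPQVZ→7/4, K→147/16; new cluster IKOPQVZ
  updated: d(IKOPQVZ,U)=-83/16
step 7: merge (IKOPQVZ,U) at d=-83/16; branch lengths IKOPQVZ→-83/32, U→-83/32; new cluster IKOPQUVZ
final tree: (((((I:125/16,(O:133/12,P:-25/12):163/16):53/24,(V:-59/10,Z:139/10):163/24):21/8,Q:63/4):7/4,K:147/16):-83/32,U:-83/32)
total length: 545/8

IOPVZ,Q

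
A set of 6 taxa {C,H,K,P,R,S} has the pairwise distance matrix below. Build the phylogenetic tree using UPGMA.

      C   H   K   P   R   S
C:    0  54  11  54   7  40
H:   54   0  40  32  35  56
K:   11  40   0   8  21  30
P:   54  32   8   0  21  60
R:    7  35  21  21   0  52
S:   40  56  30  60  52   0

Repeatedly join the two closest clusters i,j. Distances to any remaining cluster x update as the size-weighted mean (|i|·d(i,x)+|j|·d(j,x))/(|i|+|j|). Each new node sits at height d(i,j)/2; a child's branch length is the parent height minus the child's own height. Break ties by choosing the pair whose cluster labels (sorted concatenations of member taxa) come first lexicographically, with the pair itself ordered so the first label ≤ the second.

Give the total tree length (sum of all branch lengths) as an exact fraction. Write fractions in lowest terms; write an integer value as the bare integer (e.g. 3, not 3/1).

443/5

iteration 1: select C,R (d=7); attach at lengths (7/2, 7/2); label the merged cluster CR
  updated: d(CR,H)=89/2, d(CR,K)=16, d(CR,P)=75/2, d(CR,S)=46
iteration 2: select K,P (d=8); attach at lengths (4, 4); label the merged cluster KP
  updated: d(CR,KP)=107/4, d(H,KP)=36, d(KP,S)=45
iteration 3: select CR,KP (d=107/4); attach at lengths (79/8, 75/8); label the merged cluster CKPR
  updated: d(CKPR,H)=161/4, d(CKPR,S)=91/2
iteration 4: select CKPR,H (d=161/4); attach at lengths (27/4, 161/8); label the merged cluster CHKPR
  updated: d(CHKPR,S)=238/5
iteration 5: select CHKPR,S (d=238/5); attach at lengths (147/40, 119/5); label the merged cluster CHKPRS
final tree: ((((C:7/2,R:7/2):79/8,(K:4,P:4):75/8):27/4,H:161/8):147/40,S:119/5)
total length: 443/5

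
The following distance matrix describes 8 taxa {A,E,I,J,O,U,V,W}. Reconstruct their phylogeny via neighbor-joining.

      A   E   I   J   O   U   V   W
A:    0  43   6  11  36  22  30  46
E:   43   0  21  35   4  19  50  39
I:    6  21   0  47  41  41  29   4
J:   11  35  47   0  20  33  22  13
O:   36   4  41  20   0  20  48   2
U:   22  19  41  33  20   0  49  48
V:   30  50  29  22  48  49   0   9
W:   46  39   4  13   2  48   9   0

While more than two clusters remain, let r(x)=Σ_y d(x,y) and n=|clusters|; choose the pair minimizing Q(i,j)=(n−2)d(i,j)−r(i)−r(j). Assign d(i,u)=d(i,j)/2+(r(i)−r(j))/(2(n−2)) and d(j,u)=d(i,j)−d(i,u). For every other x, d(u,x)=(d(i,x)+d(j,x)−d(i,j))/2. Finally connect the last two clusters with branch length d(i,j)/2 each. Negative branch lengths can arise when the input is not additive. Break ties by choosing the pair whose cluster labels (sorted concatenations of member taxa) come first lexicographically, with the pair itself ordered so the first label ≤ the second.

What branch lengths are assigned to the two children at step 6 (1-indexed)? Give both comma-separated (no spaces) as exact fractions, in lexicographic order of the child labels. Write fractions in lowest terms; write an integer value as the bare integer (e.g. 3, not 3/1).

1. join E+O (d=4, Q=-358) ⇒ EO; edges |E|=16/3, |O|=-4/3
  updated: d(A,EO)=75/2, d(EO,I)=29, d(EO,J)=51/2, d(EO,U)=35/2, d(EO,V)=47, d(EO,W)=37/2
2. join EO+U (d=35/2, Q=-298) ⇒ EOU; edges |EO|=26/5, |U|=123/10
  updated: d(A,EOU)=21, d(EOU,I)=105/4, d(EOU,J)=41/2, d(EOU,V)=157/4, d(EOU,W)=49/2
3. join A+I (d=6, Q=-809/4) ⇒ AI; edges |A|=103/32, |I|=89/32
  updated: d(AI,EOU)=165/8, d(AI,J)=26, d(AI,V)=53/2, d(AI,W)=22
4. join V+W (d=9, Q=-553/4) ⇒ VW; edges |V|=221/24, |W|=-5/24
  updated: d(AI,VW)=79/4, d(EOU,VW)=219/8, d(J,VW)=13
5. join AI+EOU (d=165/8, Q=-749/8) ⇒ AEIOU; edges |AI|=313/32, |EOU|=347/32
  updated: d(AEIOU,J)=207/16, d(AEIOU,VW)=53/4
6. join AEIOU+J (d=207/16, Q=-627/16) ⇒ AEIJOU; edges |AEIOU|=211/32, |J|=203/32
  updated: d(AEIJOU,VW)=213/32
7. join AEIJOU+VW (d=213/32) ⇒ AEIJOUVW; edges |AEIJOU|=213/64, |VW|=213/64
final tree: ((((A:103/32,I:89/32):313/32,((E:16/3,O:-4/3):26/5,U:123/10):347/32):211/32,J:203/32):213/64,(V:221/24,W:-5/24):213/64)
total length: 2455/32

211/32,203/32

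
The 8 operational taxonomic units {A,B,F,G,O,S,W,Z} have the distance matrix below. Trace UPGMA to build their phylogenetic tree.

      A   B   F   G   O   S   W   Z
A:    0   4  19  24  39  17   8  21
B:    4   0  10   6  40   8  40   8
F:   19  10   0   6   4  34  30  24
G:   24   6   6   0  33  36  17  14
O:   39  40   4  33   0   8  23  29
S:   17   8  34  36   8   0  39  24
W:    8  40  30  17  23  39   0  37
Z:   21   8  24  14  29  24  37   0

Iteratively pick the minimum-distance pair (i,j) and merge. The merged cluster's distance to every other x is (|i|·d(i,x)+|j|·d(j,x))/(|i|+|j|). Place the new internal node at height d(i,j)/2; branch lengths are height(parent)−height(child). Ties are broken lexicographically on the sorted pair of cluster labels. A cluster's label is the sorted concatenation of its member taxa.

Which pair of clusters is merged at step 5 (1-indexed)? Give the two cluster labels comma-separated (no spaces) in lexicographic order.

ABS,GZ

iteration 1: select A,B (d=4); attach at lengths (2, 2); label the merged cluster AB
  updated: d(AB,F)=29/2, d(AB,G)=15, d(AB,O)=79/2, d(AB,S)=25/2, d(AB,W)=24, d(AB,Z)=29/2
iteration 2: select F,O (d=4); attach at lengths (2, 2); label the merged cluster FO
  updated: d(AB,FO)=27, d(FO,G)=39/2, d(FO,S)=21, d(FO,W)=53/2, d(FO,Z)=53/2
iteration 3: select AB,S (d=25/2); attach at lengths (17/4, 25/4); label the merged cluster ABS
  updated: d(ABS,FO)=25, d(ABS,G)=22, d(ABS,W)=29, d(ABS,Z)=53/3
iteration 4: select G,Z (d=14); attach at lengths (7, 7); label the merged cluster GZ
  updated: d(ABS,GZ)=119/6, d(FO,GZ)=23, d(GZ,W)=27
iteration 5: select ABS,GZ (d=119/6); attach at lengths (11/3, 35/12); label the merged cluster ABGSZ
  updated: d(ABGSZ,FO)=121/5, d(ABGSZ,W)=141/5
iteration 6: select ABGSZ,FO (d=121/5); attach at lengths (131/60, 101/10); label the merged cluster ABFGOSZ
  updated: d(ABFGOSZ,W)=194/7
iteration 7: select ABFGOSZ,W (d=194/7); attach at lengths (123/70, 97/7); label the merged cluster ABFGOSWZ
final tree: (((((A:2,B:2):17/4,S:25/4):11/3,(G:7,Z:7):35/12):131/60,(F:2,O:2):101/10):123/70,W:97/7)
total length: 7033/105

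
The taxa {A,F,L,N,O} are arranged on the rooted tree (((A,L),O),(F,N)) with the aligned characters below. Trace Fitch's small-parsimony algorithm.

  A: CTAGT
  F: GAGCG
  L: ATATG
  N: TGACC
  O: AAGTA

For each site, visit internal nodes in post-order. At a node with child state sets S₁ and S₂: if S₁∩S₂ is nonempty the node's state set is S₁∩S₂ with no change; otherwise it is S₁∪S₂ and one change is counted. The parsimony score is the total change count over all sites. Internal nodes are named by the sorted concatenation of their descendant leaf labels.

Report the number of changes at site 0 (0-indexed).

[col 0] AL: children A:{C}, L:{A} ∪→ {A,C}; cost 1
[col 0] ALO: children AL:{A,C}, O:{A} ∩→ {A}; cost 0
[col 0] FN: children F:{G}, N:{T} ∪→ {G,T}; cost 1
[col 0] AFLNO: children ALO:{A}, FN:{G,T} ∪→ {A,G,T}; cost 1
[col 1] AL: children A:{T}, L:{T} ∩→ {T}; cost 0
[col 1] ALO: children AL:{T}, O:{A} ∪→ {A,T}; cost 1
[col 1] FN: children F:{A}, N:{G} ∪→ {A,G}; cost 1
[col 1] AFLNO: children ALO:{A,T}, FN:{A,G} ∩→ {A}; cost 0
[col 2] AL: children A:{A}, L:{A} ∩→ {A}; cost 0
[col 2] ALO: children AL:{A}, O:{G} ∪→ {A,G}; cost 1
[col 2] FN: children F:{G}, N:{A} ∪→ {A,G}; cost 1
[col 2] AFLNO: children ALO:{A,G}, FN:{A,G} ∩→ {A,G}; cost 0
[col 3] AL: children A:{G}, L:{T} ∪→ {G,T}; cost 1
[col 3] ALO: children AL:{G,T}, O:{T} ∩→ {T}; cost 0
[col 3] FN: children F:{C}, N:{C} ∩→ {C}; cost 0
[col 3] AFLNO: children ALO:{T}, FN:{C} ∪→ {C,T}; cost 1
[col 4] AL: children A:{T}, L:{G} ∪→ {G,T}; cost 1
[col 4] ALO: children AL:{G,T}, O:{A} ∪→ {A,G,T}; cost 1
[col 4] FN: children F:{G}, N:{C} ∪→ {C,G}; cost 1
[col 4] AFLNO: children ALO:{A,G,T}, FN:{C,G} ∩→ {G}; cost 0
per-site changes: [3, 2, 2, 2, 3]; total = 12

3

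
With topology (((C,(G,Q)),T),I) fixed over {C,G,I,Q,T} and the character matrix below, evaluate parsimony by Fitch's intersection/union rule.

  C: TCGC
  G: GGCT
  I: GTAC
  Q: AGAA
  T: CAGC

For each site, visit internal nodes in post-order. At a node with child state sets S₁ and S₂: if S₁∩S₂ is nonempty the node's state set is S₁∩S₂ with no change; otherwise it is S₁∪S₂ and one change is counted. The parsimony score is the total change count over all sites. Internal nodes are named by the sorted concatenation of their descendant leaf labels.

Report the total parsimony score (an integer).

[col 0] GQ: children G:{G}, Q:{A} ∪→ {A,G}; cost 1
[col 0] CGQ: children C:{T}, GQ:{A,G} ∪→ {A,G,T}; cost 1
[col 0] CGQT: children CGQ:{A,G,T}, T:{C} ∪→ {A,C,G,T}; cost 1
[col 0] CGIQT: children CGQT:{A,C,G,T}, I:{G} ∩→ {G}; cost 0
[col 1] GQ: children G:{G}, Q:{G} ∩→ {G}; cost 0
[col 1] CGQ: children C:{C}, GQ:{G} ∪→ {C,G}; cost 1
[col 1] CGQT: children CGQ:{C,G}, T:{A} ∪→ {A,C,G}; cost 1
[col 1] CGIQT: children CGQT:{A,C,G}, I:{T} ∪→ {A,C,G,T}; cost 1
[col 2] GQ: children G:{C}, Q:{A} ∪→ {A,C}; cost 1
[col 2] CGQ: children C:{G}, GQ:{A,C} ∪→ {A,C,G}; cost 1
[col 2] CGQT: children CGQ:{A,C,G}, T:{G} ∩→ {G}; cost 0
[col 2] CGIQT: children CGQT:{G}, I:{A} ∪→ {A,G}; cost 1
[col 3] GQ: children G:{T}, Q:{A} ∪→ {A,T}; cost 1
[col 3] CGQ: children C:{C}, GQ:{A,T} ∪→ {A,C,T}; cost 1
[col 3] CGQT: children CGQ:{A,C,T}, T:{C} ∩→ {C}; cost 0
[col 3] CGIQT: children CGQT:{C}, I:{C} ∩→ {C}; cost 0
per-site changes: [3, 3, 3, 2]; total = 11

11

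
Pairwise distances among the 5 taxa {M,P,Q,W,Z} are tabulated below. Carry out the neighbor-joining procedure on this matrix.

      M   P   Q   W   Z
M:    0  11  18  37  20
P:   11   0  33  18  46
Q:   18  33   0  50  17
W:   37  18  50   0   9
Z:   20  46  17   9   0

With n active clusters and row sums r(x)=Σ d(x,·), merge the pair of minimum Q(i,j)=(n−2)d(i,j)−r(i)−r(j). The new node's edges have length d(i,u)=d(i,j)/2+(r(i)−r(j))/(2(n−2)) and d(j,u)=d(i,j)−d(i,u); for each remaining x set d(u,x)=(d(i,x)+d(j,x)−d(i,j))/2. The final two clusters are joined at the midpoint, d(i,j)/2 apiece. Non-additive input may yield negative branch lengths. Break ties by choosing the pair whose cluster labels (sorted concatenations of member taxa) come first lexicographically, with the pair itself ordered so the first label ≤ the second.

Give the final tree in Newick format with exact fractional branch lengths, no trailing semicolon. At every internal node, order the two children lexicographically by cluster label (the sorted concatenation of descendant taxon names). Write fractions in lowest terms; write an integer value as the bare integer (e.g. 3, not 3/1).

iteration 1: select W,Z (d=9, Q=-179); attach at lengths (49/6, 5/6); label the merged cluster WZ
  updated: d(M,WZ)=24, d(P,WZ)=55/2, d(Q,WZ)=29
iteration 2: select M,P (d=11, Q=-205/2); attach at lengths (7/8, 81/8); label the merged cluster MP
  updated: d(MP,Q)=20, d(MP,WZ)=81/4
iteration 3: select MP,Q (d=20, Q=-277/4); attach at lengths (45/8, 115/8); label the merged cluster MPQ
  updated: d(MPQ,WZ)=117/8
iteration 4: select MPQ,WZ (d=117/8); attach at lengths (117/16, 117/16); label the merged cluster MPQWZ
final tree: (((M:7/8,P:81/8):45/8,Q:115/8):117/16,(W:49/6,Z:5/6):117/16)
total length: 437/8

(((M:7/8,P:81/8):45/8,Q:115/8):117/16,(W:49/6,Z:5/6):117/16)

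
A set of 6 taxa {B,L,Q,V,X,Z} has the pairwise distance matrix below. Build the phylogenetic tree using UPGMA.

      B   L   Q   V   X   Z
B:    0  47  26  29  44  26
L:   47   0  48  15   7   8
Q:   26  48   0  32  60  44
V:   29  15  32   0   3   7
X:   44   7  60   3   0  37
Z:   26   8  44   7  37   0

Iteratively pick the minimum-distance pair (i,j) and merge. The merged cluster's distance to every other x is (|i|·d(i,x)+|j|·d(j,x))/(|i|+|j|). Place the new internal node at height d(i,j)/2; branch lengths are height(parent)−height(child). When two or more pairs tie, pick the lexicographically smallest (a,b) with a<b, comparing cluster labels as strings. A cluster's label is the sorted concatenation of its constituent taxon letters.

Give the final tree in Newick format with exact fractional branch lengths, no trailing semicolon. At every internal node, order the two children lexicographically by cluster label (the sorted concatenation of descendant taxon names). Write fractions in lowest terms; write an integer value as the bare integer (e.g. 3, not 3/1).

((B:13,Q:13):61/8,((L:4,Z:4):17/4,(V:3/2,X:3/2):27/4):99/8)

iteration 1: select V,X (d=3); attach at lengths (3/2, 3/2); label the merged cluster VX
  updated: d(B,VX)=73/2, d(L,VX)=11, d(Q,VX)=46, d(VX,Z)=22
iteration 2: select L,Z (d=8); attach at lengths (4, 4); label the merged cluster LZ
  updated: d(B,LZ)=73/2, d(LZ,Q)=46, d(LZ,VX)=33/2
iteration 3: select LZ,VX (d=33/2); attach at lengths (17/4, 27/4); label the merged cluster LVXZ
  updated: d(B,LVXZ)=73/2, d(LVXZ,Q)=46
iteration 4: select B,Q (d=26); attach at lengths (13, 13); label the merged cluster BQ
  updated: d(BQ,LVXZ)=165/4
iteration 5: select BQ,LVXZ (d=165/4); attach at lengths (61/8, 99/8); label the merged cluster BLQVXZ
final tree: ((B:13,Q:13):61/8,((L:4,Z:4):17/4,(V:3/2,X:3/2):27/4):99/8)
total length: 68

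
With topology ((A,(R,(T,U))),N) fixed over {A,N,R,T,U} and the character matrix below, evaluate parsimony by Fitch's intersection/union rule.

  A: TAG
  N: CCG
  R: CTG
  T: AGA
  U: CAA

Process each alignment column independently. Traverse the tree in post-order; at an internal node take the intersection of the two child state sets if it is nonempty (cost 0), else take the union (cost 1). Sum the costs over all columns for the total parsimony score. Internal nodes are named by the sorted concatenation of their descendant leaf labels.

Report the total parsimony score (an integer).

6

site 0, node TU: T={A} ∪ U={C} → {A,C} (+1)
site 0, node RTU: R={C} ∩ TU={A,C} → {C} (+0)
site 0, node ARTU: A={T} ∪ RTU={C} → {C,T} (+1)
site 0, node ANRTU: ARTU={C,T} ∩ N={C} → {C} (+0)
site 1, node TU: T={G} ∪ U={A} → {A,G} (+1)
site 1, node RTU: R={T} ∪ TU={A,G} → {A,G,T} (+1)
site 1, node ARTU: A={A} ∩ RTU={A,G,T} → {A} (+0)
site 1, node ANRTU: ARTU={A} ∪ N={C} → {A,C} (+1)
site 2, node TU: T={A} ∩ U={A} → {A} (+0)
site 2, node RTU: R={G} ∪ TU={A} → {A,G} (+1)
site 2, node ARTU: A={G} ∩ RTU={A,G} → {G} (+0)
site 2, node ANRTU: ARTU={G} ∩ N={G} → {G} (+0)
per-site changes: [2, 3, 1]; total = 6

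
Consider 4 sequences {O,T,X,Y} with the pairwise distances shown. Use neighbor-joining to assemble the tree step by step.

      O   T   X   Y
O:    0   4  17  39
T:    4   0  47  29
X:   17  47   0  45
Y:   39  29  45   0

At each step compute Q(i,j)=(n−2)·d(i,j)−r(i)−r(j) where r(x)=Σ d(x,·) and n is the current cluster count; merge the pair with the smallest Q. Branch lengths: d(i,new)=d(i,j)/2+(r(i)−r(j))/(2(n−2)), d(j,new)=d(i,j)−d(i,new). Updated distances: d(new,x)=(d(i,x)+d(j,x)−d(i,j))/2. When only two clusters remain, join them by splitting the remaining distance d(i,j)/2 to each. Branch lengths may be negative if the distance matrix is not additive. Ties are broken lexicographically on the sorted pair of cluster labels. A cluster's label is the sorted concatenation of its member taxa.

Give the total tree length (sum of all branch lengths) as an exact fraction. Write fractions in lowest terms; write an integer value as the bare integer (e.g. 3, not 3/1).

iteration 1: select O,X (d=17, Q=-135); attach at lengths (-15/4, 83/4); label the merged cluster OX
  updated: d(OX,T)=17, d(OX,Y)=67/2
iteration 2: select OX,T (d=17, Q=-159/2); attach at lengths (43/4, 25/4); label the merged cluster OTX
  updated: d(OTX,Y)=91/4
iteration 3: select OTX,Y (d=91/4); attach at lengths (91/8, 91/8); label the merged cluster OTXY
final tree: (((O:-15/4,X:83/4):43/4,T:25/4):91/8,Y:91/8)
total length: 227/4

227/4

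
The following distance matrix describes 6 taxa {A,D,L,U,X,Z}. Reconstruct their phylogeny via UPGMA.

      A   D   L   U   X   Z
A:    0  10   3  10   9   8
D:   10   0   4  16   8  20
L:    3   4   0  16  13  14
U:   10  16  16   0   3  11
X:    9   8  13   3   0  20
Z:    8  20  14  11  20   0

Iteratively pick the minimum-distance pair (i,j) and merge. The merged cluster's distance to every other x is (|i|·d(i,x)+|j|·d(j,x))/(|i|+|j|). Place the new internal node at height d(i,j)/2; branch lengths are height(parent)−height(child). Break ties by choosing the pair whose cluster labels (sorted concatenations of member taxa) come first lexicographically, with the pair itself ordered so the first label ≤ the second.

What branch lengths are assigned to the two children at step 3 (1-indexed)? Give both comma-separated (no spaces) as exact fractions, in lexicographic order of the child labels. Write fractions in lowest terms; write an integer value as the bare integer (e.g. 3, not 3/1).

2,7/2

step 1: merge (A,L) at d=3; branch lengths A→3/2, L→3/2; new cluster AL
  updated: d(AL,D)=7, d(AL,U)=13, d(AL,X)=11, d(AL,Z)=11
step 2: merge (U,X) at d=3; branch lengths U→3/2, X→3/2; new cluster UX
  updated: d(AL,UX)=12, d(D,UX)=12, d(UX,Z)=31/2
step 3: merge (AL,D) at d=7; branch lengths AL→2, D→7/2; new cluster ADL
  updated: d(ADL,UX)=12, d(ADL,Z)=14
step 4: merge (ADL,UX) at d=12; branch lengths ADL→5/2, UX→9/2; new cluster ADLUX
  updated: d(ADLUX,Z)=73/5
step 5: merge (ADLUX,Z) at d=73/5; branch lengths ADLUX→13/10, Z→73/10; new cluster ADLUXZ
final tree: ((((A:3/2,L:3/2):2,D:7/2):5/2,(U:3/2,X:3/2):9/2):13/10,Z:73/10)
total length: 271/10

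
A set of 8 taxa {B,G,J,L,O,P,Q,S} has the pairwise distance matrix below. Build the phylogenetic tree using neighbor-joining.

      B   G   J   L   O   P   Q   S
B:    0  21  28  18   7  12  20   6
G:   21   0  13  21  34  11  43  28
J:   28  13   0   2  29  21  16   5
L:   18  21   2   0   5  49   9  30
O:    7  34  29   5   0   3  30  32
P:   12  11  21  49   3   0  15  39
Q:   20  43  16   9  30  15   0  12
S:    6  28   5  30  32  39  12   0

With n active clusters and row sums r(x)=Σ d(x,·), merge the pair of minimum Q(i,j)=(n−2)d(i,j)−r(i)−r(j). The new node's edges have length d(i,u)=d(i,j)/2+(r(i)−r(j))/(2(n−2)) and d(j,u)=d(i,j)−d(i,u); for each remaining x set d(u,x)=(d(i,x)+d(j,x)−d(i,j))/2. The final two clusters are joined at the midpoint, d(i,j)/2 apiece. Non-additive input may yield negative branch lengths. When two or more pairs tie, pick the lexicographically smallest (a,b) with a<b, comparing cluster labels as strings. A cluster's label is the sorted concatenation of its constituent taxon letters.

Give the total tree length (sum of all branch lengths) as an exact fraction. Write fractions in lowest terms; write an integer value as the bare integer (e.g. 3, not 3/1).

1. join O+P (d=3, Q=-272) ⇒ OP; edges |O|=2/3, |P|=7/3
  updated: d(B,OP)=8, d(G,OP)=21, d(J,OP)=47/2, d(L,OP)=51/2, d(OP,Q)=21, d(OP,S)=34
2. join B+OP (d=8, Q=-194) ⇒ BOP; edges |B|=4/5, |OP|=36/5
  updated: d(BOP,G)=17, d(BOP,J)=87/4, d(BOP,L)=71/4, d(BOP,Q)=33/2, d(BOP,S)=16
3. join BOP+G (d=17, Q=-143) ⇒ BGOP; edges |BOP|=35/8, |G|=101/8
  updated: d(BGOP,J)=71/8, d(BGOP,L)=87/8, d(BGOP,Q)=85/4, d(BGOP,S)=27/2
4. join L+Q (d=9, Q=-665/8) ⇒ LQ; edges |L|=55/16, |Q|=89/16
  updated: d(BGOP,LQ)=185/16, d(J,LQ)=9/2, d(LQ,S)=33/2
5. join BGOP+LQ (d=185/16, Q=-347/8) ⇒ BGLOPQ; edges |BGOP|=49/8, |LQ|=87/16
  updated: d(BGLOPQ,J)=29/32, d(BGLOPQ,S)=295/32
6. join BGLOPQ+J (d=29/32, Q=-121/8) ⇒ BGJLOPQ; edges |BGLOPQ|=41/16, |J|=-53/32
  updated: d(BGJLOPQ,S)=213/32
7. join BGJLOPQ+S (d=213/32) ⇒ BGJLOPQS; edges |BGJLOPQ|=213/64, |S|=213/64
final tree: (((((B:4/5,(O:2/3,P:7/3):36/5):35/8,G:101/8):49/8,(L:55/16,Q:89/16):87/16):41/16,J:-53/32):213/64,S:213/64)
total length: 449/8

449/8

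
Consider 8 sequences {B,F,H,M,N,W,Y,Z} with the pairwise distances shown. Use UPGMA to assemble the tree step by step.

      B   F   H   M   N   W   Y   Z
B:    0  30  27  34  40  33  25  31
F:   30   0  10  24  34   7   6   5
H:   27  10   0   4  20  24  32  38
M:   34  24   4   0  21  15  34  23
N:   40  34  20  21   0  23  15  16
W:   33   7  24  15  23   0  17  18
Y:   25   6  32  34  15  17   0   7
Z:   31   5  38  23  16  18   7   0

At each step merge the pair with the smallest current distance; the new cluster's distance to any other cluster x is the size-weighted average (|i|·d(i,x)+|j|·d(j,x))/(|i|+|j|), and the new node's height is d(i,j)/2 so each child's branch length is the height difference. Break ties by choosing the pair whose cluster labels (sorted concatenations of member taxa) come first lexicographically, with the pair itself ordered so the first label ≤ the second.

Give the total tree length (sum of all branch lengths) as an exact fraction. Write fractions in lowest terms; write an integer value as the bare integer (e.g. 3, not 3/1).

479/7

iteration 1: select H,M (d=4); attach at lengths (2, 2); label the merged cluster HM
  updated: d(B,HM)=61/2, d(F,HM)=17, d(HM,N)=41/2, d(HM,W)=39/2, d(HM,Y)=33, d(HM,Z)=61/2
iteration 2: select F,Z (d=5); attach at lengths (5/2, 5/2); label the merged cluster FZ
  updated: d(B,FZ)=61/2, d(FZ,HM)=95/4, d(FZ,N)=25, d(FZ,W)=25/2, d(FZ,Y)=13/2
iteration 3: select FZ,Y (d=13/2); attach at lengths (3/4, 13/4); label the merged cluster FYZ
  updated: d(B,FYZ)=86/3, d(FYZ,HM)=161/6, d(FYZ,N)=65/3, d(FYZ,W)=14
iteration 4: select FYZ,W (d=14); attach at lengths (15/4, 7); label the merged cluster FWYZ
  updated: d(B,FWYZ)=119/4, d(FWYZ,HM)=25, d(FWYZ,N)=22
iteration 5: select HM,N (d=41/2); attach at lengths (33/4, 41/4); label the merged cluster HMN
  updated: d(B,HMN)=101/3, d(FWYZ,HMN)=24
iteration 6: select FWYZ,HMN (d=24); attach at lengths (5, 7/4); label the merged cluster FHMNWYZ
  updated: d(B,FHMNWYZ)=220/7
iteration 7: select B,FHMNWYZ (d=220/7); attach at lengths (110/7, 26/7); label the merged cluster BFHMNWYZ
final tree: (B:110/7,((((F:5/2,Z:5/2):3/4,Y:13/4):15/4,W:7):5,((H:2,M:2):33/4,N:41/4):7/4):26/7)
total length: 479/7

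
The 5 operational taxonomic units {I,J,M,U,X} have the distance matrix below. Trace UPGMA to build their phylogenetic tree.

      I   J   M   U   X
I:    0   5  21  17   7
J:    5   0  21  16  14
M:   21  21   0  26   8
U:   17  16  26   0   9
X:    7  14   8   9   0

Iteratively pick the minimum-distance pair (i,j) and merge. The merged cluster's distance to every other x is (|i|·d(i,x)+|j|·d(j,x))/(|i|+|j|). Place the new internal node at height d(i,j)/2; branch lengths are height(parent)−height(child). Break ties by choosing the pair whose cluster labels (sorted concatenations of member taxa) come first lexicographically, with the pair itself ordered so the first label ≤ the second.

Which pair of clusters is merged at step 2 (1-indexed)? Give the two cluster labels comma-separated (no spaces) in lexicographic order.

M,X

1. join I+J (d=5) ⇒ IJ; edges |I|=5/2, |J|=5/2
  updated: d(IJ,M)=21, d(IJ,U)=33/2, d(IJ,X)=21/2
2. join M+X (d=8) ⇒ MX; edges |M|=4, |X|=4
  updated: d(IJ,MX)=63/4, d(MX,U)=35/2
3. join IJ+MX (d=63/4) ⇒ IJMX; edges |IJ|=43/8, |MX|=31/8
  updated: d(IJMX,U)=17
4. join IJMX+U (d=17) ⇒ IJMUX; edges |IJMX|=5/8, |U|=17/2
final tree: (((I:5/2,J:5/2):43/8,(M:4,X:4):31/8):5/8,U:17/2)
total length: 251/8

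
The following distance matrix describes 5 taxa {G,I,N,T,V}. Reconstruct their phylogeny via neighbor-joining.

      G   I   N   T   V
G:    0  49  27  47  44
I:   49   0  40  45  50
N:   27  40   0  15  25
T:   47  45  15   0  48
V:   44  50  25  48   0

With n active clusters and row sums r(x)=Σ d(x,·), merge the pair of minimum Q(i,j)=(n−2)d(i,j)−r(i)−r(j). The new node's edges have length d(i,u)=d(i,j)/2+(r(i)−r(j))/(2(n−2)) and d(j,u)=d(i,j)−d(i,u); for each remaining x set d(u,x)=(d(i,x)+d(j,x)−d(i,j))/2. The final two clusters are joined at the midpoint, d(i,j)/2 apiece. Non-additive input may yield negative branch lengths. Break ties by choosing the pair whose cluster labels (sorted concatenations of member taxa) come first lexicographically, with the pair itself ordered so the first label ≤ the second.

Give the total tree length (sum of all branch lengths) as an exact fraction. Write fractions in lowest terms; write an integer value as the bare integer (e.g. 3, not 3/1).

749/8

iteration 1: select N,T (d=15, Q=-217); attach at lengths (-1/2, 31/2); label the merged cluster NT
  updated: d(G,NT)=59/2, d(I,NT)=35, d(NT,V)=29
iteration 2: select G,I (d=49, Q=-317/2); attach at lengths (173/8, 219/8); label the merged cluster GI
  updated: d(GI,NT)=31/4, d(GI,V)=45/2
iteration 3: select GI,NT (d=31/4, Q=-237/4); attach at lengths (5/8, 57/8); label the merged cluster GINT
  updated: d(GINT,V)=175/8
iteration 4: select GINT,V (d=175/8); attach at lengths (175/16, 175/16); label the merged cluster GINTV
final tree: (((G:173/8,I:219/8):5/8,(N:-1/2,T:31/2):57/8):175/16,V:175/16)
total length: 749/8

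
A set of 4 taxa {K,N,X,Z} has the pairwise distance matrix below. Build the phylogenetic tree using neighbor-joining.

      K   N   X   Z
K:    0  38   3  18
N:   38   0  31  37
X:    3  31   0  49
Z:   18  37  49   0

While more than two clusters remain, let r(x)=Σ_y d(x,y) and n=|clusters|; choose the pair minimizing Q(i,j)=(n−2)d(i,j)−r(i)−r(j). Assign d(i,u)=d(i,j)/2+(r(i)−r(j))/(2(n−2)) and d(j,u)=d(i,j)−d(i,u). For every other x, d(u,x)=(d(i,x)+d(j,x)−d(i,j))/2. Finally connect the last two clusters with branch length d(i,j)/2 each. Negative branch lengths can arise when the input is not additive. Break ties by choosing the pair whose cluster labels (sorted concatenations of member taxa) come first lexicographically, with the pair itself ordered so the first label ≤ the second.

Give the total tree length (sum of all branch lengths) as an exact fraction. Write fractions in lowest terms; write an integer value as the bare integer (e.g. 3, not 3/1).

iteration 1: select K,X (d=3, Q=-136); attach at lengths (-9/2, 15/2); label the merged cluster KX
  updated: d(KX,N)=33, d(KX,Z)=32
iteration 2: select KX,N (d=33, Q=-102); attach at lengths (14, 19); label the merged cluster KNX
  updated: d(KNX,Z)=18
iteration 3: select KNX,Z (d=18); attach at lengths (9, 9); label the merged cluster KNXZ
final tree: (((K:-9/2,X:15/2):14,N:19):9,Z:9)
total length: 54

54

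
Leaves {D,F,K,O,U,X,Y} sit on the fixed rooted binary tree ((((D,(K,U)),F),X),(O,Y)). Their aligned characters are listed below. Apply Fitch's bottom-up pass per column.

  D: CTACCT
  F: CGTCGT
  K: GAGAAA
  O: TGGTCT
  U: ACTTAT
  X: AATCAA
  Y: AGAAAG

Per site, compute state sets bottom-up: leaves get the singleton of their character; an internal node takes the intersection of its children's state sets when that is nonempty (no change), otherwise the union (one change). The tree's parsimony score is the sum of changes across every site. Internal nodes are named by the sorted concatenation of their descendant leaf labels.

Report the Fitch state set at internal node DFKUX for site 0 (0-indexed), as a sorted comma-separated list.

A,C

KU@0: {G} ∪ {A} = {A,G} (union, +1)
DKU@0: {C} ∪ {A,G} = {A,C,G} (union, +1)
DFKU@0: {A,C,G} ∩ {C} = {C} (intersection, +0)
DFKUX@0: {C} ∪ {A} = {A,C} (union, +1)
OY@0: {T} ∪ {A} = {A,T} (union, +1)
DFKOUXY@0: {A,C} ∩ {A,T} = {A} (intersection, +0)
KU@1: {A} ∪ {C} = {A,C} (union, +1)
DKU@1: {T} ∪ {A,C} = {A,C,T} (union, +1)
DFKU@1: {A,C,T} ∪ {G} = {A,C,G,T} (union, +1)
DFKUX@1: {A,C,G,T} ∩ {A} = {A} (intersection, +0)
OY@1: {G} ∩ {G} = {G} (intersection, +0)
DFKOUXY@1: {A} ∪ {G} = {A,G} (union, +1)
KU@2: {G} ∪ {T} = {G,T} (union, +1)
DKU@2: {A} ∪ {G,T} = {A,G,T} (union, +1)
DFKU@2: {A,G,T} ∩ {T} = {T} (intersection, +0)
DFKUX@2: {T} ∩ {T} = {T} (intersection, +0)
OY@2: {G} ∪ {A} = {A,G} (union, +1)
DFKOUXY@2: {T} ∪ {A,G} = {A,G,T} (union, +1)
KU@3: {A} ∪ {T} = {A,T} (union, +1)
DKU@3: {C} ∪ {A,T} = {A,C,T} (union, +1)
DFKU@3: {A,C,T} ∩ {C} = {C} (intersection, +0)
DFKUX@3: {C} ∩ {C} = {C} (intersection, +0)
OY@3: {T} ∪ {A} = {A,T} (union, +1)
DFKOUXY@3: {C} ∪ {A,T} = {A,C,T} (union, +1)
KU@4: {A} ∩ {A} = {A} (intersection, +0)
DKU@4: {C} ∪ {A} = {A,C} (union, +1)
DFKU@4: {A,C} ∪ {G} = {A,C,G} (union, +1)
DFKUX@4: {A,C,G} ∩ {A} = {A} (intersection, +0)
OY@4: {C} ∪ {A} = {A,C} (union, +1)
DFKOUXY@4: {A} ∩ {A,C} = {A} (intersection, +0)
KU@5: {A} ∪ {T} = {A,T} (union, +1)
DKU@5: {T} ∩ {A,T} = {T} (intersection, +0)
DFKU@5: {T} ∩ {T} = {T} (intersection, +0)
DFKUX@5: {T} ∪ {A} = {A,T} (union, +1)
OY@5: {T} ∪ {G} = {G,T} (union, +1)
DFKOUXY@5: {A,T} ∩ {G,T} = {T} (intersection, +0)
per-site changes: [4, 4, 4, 4, 3, 3]; total = 22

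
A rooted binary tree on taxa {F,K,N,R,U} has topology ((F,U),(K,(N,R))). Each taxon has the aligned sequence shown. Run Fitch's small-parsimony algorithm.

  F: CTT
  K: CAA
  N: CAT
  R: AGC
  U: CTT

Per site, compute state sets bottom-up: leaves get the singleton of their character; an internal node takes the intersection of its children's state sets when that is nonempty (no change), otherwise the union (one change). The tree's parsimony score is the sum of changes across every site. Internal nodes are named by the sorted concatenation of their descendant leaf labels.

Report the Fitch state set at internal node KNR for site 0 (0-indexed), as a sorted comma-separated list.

C

[col 0] FU: children F:{C}, U:{C} ∩→ {C}; cost 0
[col 0] NR: children N:{C}, R:{A} ∪→ {A,C}; cost 1
[col 0] KNR: children K:{C}, NR:{A,C} ∩→ {C}; cost 0
[col 0] FKNRU: children FU:{C}, KNR:{C} ∩→ {C}; cost 0
[col 1] FU: children F:{T}, U:{T} ∩→ {T}; cost 0
[col 1] NR: children N:{A}, R:{G} ∪→ {A,G}; cost 1
[col 1] KNR: children K:{A}, NR:{A,G} ∩→ {A}; cost 0
[col 1] FKNRU: children FU:{T}, KNR:{A} ∪→ {A,T}; cost 1
[col 2] FU: children F:{T}, U:{T} ∩→ {T}; cost 0
[col 2] NR: children N:{T}, R:{C} ∪→ {C,T}; cost 1
[col 2] KNR: children K:{A}, NR:{C,T} ∪→ {A,C,T}; cost 1
[col 2] FKNRU: children FU:{T}, KNR:{A,C,T} ∩→ {T}; cost 0
per-site changes: [1, 2, 2]; total = 5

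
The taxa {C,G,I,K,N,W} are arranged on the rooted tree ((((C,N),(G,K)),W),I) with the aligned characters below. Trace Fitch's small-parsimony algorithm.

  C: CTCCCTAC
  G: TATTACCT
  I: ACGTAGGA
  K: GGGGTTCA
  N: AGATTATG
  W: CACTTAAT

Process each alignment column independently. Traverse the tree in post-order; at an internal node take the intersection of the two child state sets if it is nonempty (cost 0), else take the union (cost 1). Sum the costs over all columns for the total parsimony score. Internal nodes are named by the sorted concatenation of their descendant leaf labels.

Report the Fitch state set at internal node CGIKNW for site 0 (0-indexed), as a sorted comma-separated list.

site 0, node CN: C={C} ∪ N={A} → {A,C} (+1)
site 0, node GK: G={T} ∪ K={G} → {G,T} (+1)
site 0, node CGKN: CN={A,C} ∪ GK={G,T} → {A,C,G,T} (+1)
site 0, node CGKNW: CGKN={A,C,G,T} ∩ W={C} → {C} (+0)
site 0, node CGIKNW: CGKNW={C} ∪ I={A} → {A,C} (+1)
site 1, node CN: C={T} ∪ N={G} → {G,T} (+1)
site 1, node GK: G={A} ∪ K={G} → {A,G} (+1)
site 1, node CGKN: CN={G,T} ∩ GK={A,G} → {G} (+0)
site 1, node CGKNW: CGKN={G} ∪ W={A} → {A,G} (+1)
site 1, node CGIKNW: CGKNW={A,G} ∪ I={C} → {A,C,G} (+1)
site 2, node CN: C={C} ∪ N={A} → {A,C} (+1)
site 2, node GK: G={T} ∪ K={G} → {G,T} (+1)
site 2, node CGKN: CN={A,C} ∪ GK={G,T} → {A,C,G,T} (+1)
site 2, node CGKNW: CGKN={A,C,G,T} ∩ W={C} → {C} (+0)
site 2, node CGIKNW: CGKNW={C} ∪ I={G} → {C,G} (+1)
site 3, node CN: C={C} ∪ N={T} → {C,T} (+1)
site 3, node GK: G={T} ∪ K={G} → {G,T} (+1)
site 3, node CGKN: CN={C,T} ∩ GK={G,T} → {T} (+0)
site 3, node CGKNW: CGKN={T} ∩ W={T} → {T} (+0)
site 3, node CGIKNW: CGKNW={T} ∩ I={T} → {T} (+0)
site 4, node CN: C={C} ∪ N={T} → {C,T} (+1)
site 4, node GK: G={A} ∪ K={T} → {A,T} (+1)
site 4, node CGKN: CN={C,T} ∩ GK={A,T} → {T} (+0)
site 4, node CGKNW: CGKN={T} ∩ W={T} → {T} (+0)
site 4, node CGIKNW: CGKNW={T} ∪ I={A} → {A,T} (+1)
site 5, node CN: C={T} ∪ N={A} → {A,T} (+1)
site 5, node GK: G={C} ∪ K={T} → {C,T} (+1)
site 5, node CGKN: CN={A,T} ∩ GK={C,T} → {T} (+0)
site 5, node CGKNW: CGKN={T} ∪ W={A} → {A,T} (+1)
site 5, node CGIKNW: CGKNW={A,T} ∪ I={G} → {A,G,T} (+1)
site 6, node CN: C={A} ∪ N={T} → {A,T} (+1)
site 6, node GK: G={C} ∩ K={C} → {C} (+0)
site 6, node CGKN: CN={A,T} ∪ GK={C} → {A,C,T} (+1)
site 6, node CGKNW: CGKN={A,C,T} ∩ W={A} → {A} (+0)
site 6, node CGIKNW: CGKNW={A} ∪ I={G} → {A,G} (+1)
site 7, node CN: C={C} ∪ N={G} → {C,G} (+1)
site 7, node GK: G={T} ∪ K={A} → {A,T} (+1)
site 7, node CGKN: CN={C,G} ∪ GK={A,T} → {A,C,G,T} (+1)
site 7, node CGKNW: CGKN={A,C,G,T} ∩ W={T} → {T} (+0)
site 7, node CGIKNW: CGKNW={T} ∪ I={A} → {A,T} (+1)
per-site changes: [4, 4, 4, 2, 3, 4, 3, 4]; total = 28

A,C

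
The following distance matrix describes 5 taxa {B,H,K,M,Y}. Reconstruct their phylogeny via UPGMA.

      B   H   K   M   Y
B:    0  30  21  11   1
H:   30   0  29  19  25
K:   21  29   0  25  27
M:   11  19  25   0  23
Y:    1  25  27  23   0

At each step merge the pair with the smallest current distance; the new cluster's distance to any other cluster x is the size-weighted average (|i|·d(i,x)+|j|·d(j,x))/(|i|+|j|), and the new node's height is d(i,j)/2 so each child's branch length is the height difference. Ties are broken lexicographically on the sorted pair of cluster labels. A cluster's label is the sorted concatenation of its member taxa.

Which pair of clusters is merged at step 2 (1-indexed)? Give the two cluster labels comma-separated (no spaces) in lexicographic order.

BY,M

iteration 1: select B,Y (d=1); attach at lengths (1/2, 1/2); label the merged cluster BY
  updated: d(BY,H)=55/2, d(BY,K)=24, d(BY,M)=17
iteration 2: select BY,M (d=17); attach at lengths (8, 17/2); label the merged cluster BMY
  updated: d(BMY,H)=74/3, d(BMY,K)=73/3
iteration 3: select BMY,K (d=73/3); attach at lengths (11/3, 73/6); label the merged cluster BKMY
  updated: d(BKMY,H)=103/4
iteration 4: select BKMY,H (d=103/4); attach at lengths (17/24, 103/8); label the merged cluster BHKMY
final tree: ((((B:1/2,Y:1/2):8,M:17/2):11/3,K:73/6):17/24,H:103/8)
total length: 563/12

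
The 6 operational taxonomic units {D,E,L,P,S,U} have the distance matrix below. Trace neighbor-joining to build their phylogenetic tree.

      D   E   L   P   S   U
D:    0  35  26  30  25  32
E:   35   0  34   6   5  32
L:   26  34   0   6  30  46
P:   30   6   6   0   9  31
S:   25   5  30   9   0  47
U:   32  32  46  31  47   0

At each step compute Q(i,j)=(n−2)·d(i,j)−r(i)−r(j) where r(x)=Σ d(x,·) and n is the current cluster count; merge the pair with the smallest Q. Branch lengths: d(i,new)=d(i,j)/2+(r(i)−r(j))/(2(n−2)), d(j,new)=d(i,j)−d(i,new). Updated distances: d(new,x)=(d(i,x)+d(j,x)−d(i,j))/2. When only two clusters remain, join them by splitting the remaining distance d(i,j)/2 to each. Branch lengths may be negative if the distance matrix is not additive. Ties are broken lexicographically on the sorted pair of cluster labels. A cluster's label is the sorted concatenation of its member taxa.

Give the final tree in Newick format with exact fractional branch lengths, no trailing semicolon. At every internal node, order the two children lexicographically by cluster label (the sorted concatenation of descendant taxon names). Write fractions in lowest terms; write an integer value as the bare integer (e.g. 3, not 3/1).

((((D:11,U:21):65/8,(E:9/4,S:11/4):65/8):49/8,L:21/2):-9/4,P:-9/4)

1. join D+U (d=32, Q=-208) ⇒ DU; edges |D|=11, |U|=21
  updated: d(DU,E)=35/2, d(DU,L)=20, d(DU,P)=29/2, d(DU,S)=20
2. join E+S (d=5, Q=-223/2) ⇒ ES; edges |E|=9/4, |S|=11/4
  updated: d(DU,ES)=65/4, d(ES,L)=59/2, d(ES,P)=5
3. join DU+ES (d=65/4, Q=-69) ⇒ DESU; edges |DU|=65/8, |ES|=65/8
  updated: d(DESU,L)=133/8, d(DESU,P)=13/8
4. join DESU+L (d=133/8, Q=-97/4) ⇒ DELSU; edges |DESU|=49/8, |L|=21/2
  updated: d(DELSU,P)=-9/2
5. join DELSU+P (d=-9/2) ⇒ DELPSU; edges |DELSU|=-9/4, |P|=-9/4
final tree: ((((D:11,U:21):65/8,(E:9/4,S:11/4):65/8):49/8,L:21/2):-9/4,P:-9/4)
total length: 523/8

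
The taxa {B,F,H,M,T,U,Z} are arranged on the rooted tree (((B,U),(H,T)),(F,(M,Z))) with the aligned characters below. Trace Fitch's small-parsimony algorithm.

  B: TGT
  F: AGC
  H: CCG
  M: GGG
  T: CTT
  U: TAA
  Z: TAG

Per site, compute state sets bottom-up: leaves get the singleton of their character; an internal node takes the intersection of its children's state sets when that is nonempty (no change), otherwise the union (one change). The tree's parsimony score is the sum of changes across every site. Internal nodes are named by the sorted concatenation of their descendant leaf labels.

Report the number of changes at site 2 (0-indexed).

[col 0] BU: children B:{T}, U:{T} ∩→ {T}; cost 0
[col 0] HT: children H:{C}, T:{C} ∩→ {C}; cost 0
[col 0] BHTU: children BU:{T}, HT:{C} ∪→ {C,T}; cost 1
[col 0] MZ: children M:{G}, Z:{T} ∪→ {G,T}; cost 1
[col 0] FMZ: children F:{A}, MZ:{G,T} ∪→ {A,G,T}; cost 1
[col 0] BFHMTUZ: children BHTU:{C,T}, FMZ:{A,G,T} ∩→ {T}; cost 0
[col 1] BU: children B:{G}, U:{A} ∪→ {A,G}; cost 1
[col 1] HT: children H:{C}, T:{T} ∪→ {C,T}; cost 1
[col 1] BHTU: children BU:{A,G}, HT:{C,T} ∪→ {A,C,G,T}; cost 1
[col 1] MZ: children M:{G}, Z:{A} ∪→ {A,G}; cost 1
[col 1] FMZ: children F:{G}, MZ:{A,G} ∩→ {G}; cost 0
[col 1] BFHMTUZ: children BHTU:{A,C,G,T}, FMZ:{G} ∩→ {G}; cost 0
[col 2] BU: children B:{T}, U:{A} ∪→ {A,T}; cost 1
[col 2] HT: children H:{G}, T:{T} ∪→ {G,T}; cost 1
[col 2] BHTU: children BU:{A,T}, HT:{G,T} ∩→ {T}; cost 0
[col 2] MZ: children M:{G}, Z:{G} ∩→ {G}; cost 0
[col 2] FMZ: children F:{C}, MZ:{G} ∪→ {C,G}; cost 1
[col 2] BFHMTUZ: children BHTU:{T}, FMZ:{C,G} ∪→ {C,G,T}; cost 1
per-site changes: [3, 4, 4]; total = 11

4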